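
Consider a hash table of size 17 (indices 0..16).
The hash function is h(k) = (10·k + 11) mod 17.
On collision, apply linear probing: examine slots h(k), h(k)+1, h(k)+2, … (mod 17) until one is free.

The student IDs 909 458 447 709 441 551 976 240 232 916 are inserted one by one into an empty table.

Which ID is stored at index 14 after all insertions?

976

909: h=6 -> slot 6
458: h=1 -> slot 1
447: h=10 -> slot 10
709: h=12 -> slot 12
441: h=1, probe 1,2 -> slot 2
551: h=13 -> slot 13
976: h=13, probe 13,14 -> slot 14
240: h=14, probe 14,15 -> slot 15
232: h=2, probe 2,3 -> slot 3
916: h=8 -> slot 8
Table: [∅, 458, 441, 232, ∅, ∅, 909, ∅, 916, ∅, 447, ∅, 709, 551, 976, 240, ∅]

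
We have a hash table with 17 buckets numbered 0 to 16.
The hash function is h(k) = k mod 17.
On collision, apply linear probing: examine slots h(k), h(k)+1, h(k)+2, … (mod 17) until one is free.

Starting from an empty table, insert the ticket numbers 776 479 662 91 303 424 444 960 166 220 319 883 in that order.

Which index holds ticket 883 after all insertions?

4

Insert 776: h=11, slot 11 empty → index 11.
Insert 479: h=3, slot 3 empty → index 3.
Insert 662: h=16, slot 16 empty → index 16.
Insert 91: h=6, slot 6 empty → index 6.
Insert 303: h=14, slot 14 empty → index 14.
Insert 424: h=16, slot 16 occupied → index 0.
Insert 444: h=2, slot 2 empty → index 2.
Insert 960: h=8, slot 8 empty → index 8.
Insert 166: h=13, slot 13 empty → index 13.
Insert 220: h=16, slots 16,0 occupied → index 1.
Insert 319: h=13, slots 13,14 occupied → index 15.
Insert 883: h=16, slots 16,0,1,2,3 occupied → index 4.
Table: [424, 220, 444, 479, 883, _, 91, _, 960, _, _, 776, _, 166, 303, 319, 662]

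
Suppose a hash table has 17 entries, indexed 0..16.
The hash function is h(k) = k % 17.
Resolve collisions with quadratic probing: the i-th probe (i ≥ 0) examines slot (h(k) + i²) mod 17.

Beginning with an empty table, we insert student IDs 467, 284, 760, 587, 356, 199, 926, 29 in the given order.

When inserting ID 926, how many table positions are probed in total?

4

Insert 467: h=8, slot 8 empty => index 8.
Insert 284: h=12, slot 12 empty => index 12.
Insert 760: h=12, slot 12 occupied => index 13.
Insert 587: h=9, slot 9 empty => index 9.
Insert 356: h=16, slot 16 empty => index 16.
Insert 199: h=12, slots 12,13,16 occupied => index 4.
Insert 926: h=8, slots 8,9,12 occupied => index 0.
Insert 29: h=12, slots 12,13,16,4 occupied => index 11.
Table: [926, ∅, ∅, ∅, 199, ∅, ∅, ∅, 467, 587, ∅, 29, 284, 760, ∅, ∅, 356]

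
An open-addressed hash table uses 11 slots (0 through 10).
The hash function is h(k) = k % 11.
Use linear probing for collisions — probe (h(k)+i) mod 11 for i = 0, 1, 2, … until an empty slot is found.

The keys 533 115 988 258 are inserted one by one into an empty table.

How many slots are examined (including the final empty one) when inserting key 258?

3

533 hashes to 5; slot 5 is free → place at 5.
115 hashes to 5; 5 taken → place at 6.
988 hashes to 9; slot 9 is free → place at 9.
258 hashes to 5; 5,6 taken → place at 7.
Table: [_, _, _, _, _, 533, 115, 258, _, 988, _]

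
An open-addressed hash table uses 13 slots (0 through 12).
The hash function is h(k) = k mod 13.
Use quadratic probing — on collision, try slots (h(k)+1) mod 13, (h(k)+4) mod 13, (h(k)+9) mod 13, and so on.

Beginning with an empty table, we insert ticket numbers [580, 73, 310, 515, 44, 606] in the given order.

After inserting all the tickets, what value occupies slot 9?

73

580: h=8 -> slot 8
73: h=8, probe 8,9 -> slot 9
310: h=11 -> slot 11
515: h=8, probe 8,9,12 -> slot 12
44: h=5 -> slot 5
606: h=8, probe 8,9,12,4 -> slot 4
Table: [—, —, —, —, 606, 44, —, —, 580, 73, —, 310, 515]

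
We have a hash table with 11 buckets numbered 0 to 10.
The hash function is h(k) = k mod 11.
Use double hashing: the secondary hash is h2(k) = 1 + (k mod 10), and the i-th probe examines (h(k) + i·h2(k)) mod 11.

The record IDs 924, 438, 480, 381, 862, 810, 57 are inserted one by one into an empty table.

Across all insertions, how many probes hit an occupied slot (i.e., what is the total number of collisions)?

5

924: h=0 → slot 0
438: h=9 → slot 9
480: h=7 → slot 7
381: h=7, h2=2, probe 7,9,0,2 → slot 2
862: h=4 → slot 4
810: h=7, h2=1, probe 7,8 → slot 8
57: h=2, h2=8, probe 2,10 → slot 10
Table: [924, ∅, 381, ∅, 862, ∅, ∅, 480, 810, 438, 57]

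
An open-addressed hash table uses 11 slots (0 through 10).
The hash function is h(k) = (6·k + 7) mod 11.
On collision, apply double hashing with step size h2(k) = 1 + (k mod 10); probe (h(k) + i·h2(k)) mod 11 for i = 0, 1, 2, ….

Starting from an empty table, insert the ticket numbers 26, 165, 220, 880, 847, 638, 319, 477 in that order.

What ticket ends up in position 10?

Insert 26: h=9, slot 9 empty → index 9.
Insert 165: h=7, slot 7 empty → index 7.
Insert 220: h=7, h2=1, slot 7 occupied → index 8.
Insert 880: h=7, h2=1, slots 7,8,9 occupied → index 10.
Insert 847: h=7, h2=8, slot 7 occupied → index 4.
Insert 638: h=7, h2=9, slot 7 occupied → index 5.
Insert 319: h=7, h2=10, slot 7 occupied → index 6.
Insert 477: h=9, h2=8, slots 9,6 occupied → index 3.
Table: [—, —, —, 477, 847, 638, 319, 165, 220, 26, 880]

880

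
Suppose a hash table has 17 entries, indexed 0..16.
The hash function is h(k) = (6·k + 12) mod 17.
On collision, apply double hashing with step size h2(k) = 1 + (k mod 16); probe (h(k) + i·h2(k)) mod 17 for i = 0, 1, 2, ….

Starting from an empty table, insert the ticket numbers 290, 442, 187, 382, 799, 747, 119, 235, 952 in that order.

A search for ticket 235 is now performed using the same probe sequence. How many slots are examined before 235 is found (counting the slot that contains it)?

Insert 290: h=1, slot 1 empty → index 1.
Insert 442: h=12, slot 12 empty → index 12.
Insert 187: h=12, h2=12, slot 12 occupied → index 7.
Insert 382: h=9, slot 9 empty → index 9.
Insert 799: h=12, h2=16, slot 12 occupied → index 11.
Insert 747: h=6, slot 6 empty → index 6.
Insert 119: h=12, h2=8, slot 12 occupied → index 3.
Insert 235: h=11, h2=12, slots 11,6,1 occupied → index 13.
Insert 952: h=12, h2=9, slot 12 occupied → index 4.
Table: [., 290, ., 119, 952, ., 747, 187, ., 382, ., 799, 442, 235, ., ., .]
Lookup 235: h=11, h2=12, probe 11,6,1,13 → found at 13.

4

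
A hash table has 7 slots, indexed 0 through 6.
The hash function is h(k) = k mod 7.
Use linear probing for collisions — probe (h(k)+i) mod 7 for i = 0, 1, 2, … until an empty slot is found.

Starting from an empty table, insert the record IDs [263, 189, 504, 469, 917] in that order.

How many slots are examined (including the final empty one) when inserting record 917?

263: h=4 → slot 4
189: h=0 → slot 0
504: h=0, probe 0,1 → slot 1
469: h=0, probe 0,1,2 → slot 2
917: h=0, probe 0,1,2,3 → slot 3
Table: [189, 504, 469, 917, 263, —, —]

4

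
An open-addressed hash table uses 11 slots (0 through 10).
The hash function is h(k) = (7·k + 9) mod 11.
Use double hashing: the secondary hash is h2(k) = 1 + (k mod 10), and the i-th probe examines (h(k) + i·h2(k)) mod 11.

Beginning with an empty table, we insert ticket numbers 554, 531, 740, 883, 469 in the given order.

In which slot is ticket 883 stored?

Insert 554: h=4, slot 4 empty → index 4.
Insert 531: h=8, slot 8 empty → index 8.
Insert 740: h=8, h2=1, slot 8 occupied → index 9.
Insert 883: h=8, h2=4, slot 8 occupied → index 1.
Insert 469: h=3, slot 3 empty → index 3.
Table: [_, 883, _, 469, 554, _, _, _, 531, 740, _]

1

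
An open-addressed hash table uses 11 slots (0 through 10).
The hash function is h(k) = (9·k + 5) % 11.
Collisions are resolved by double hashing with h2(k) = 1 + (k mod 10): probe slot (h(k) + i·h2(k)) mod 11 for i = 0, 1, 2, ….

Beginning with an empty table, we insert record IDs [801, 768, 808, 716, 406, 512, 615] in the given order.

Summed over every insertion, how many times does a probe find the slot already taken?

Insert 801: h=9, slot 9 empty => index 9.
Insert 768: h=9, h2=9, slot 9 occupied => index 7.
Insert 808: h=6, slot 6 empty => index 6.
Insert 716: h=3, slot 3 empty => index 3.
Insert 406: h=7, h2=7, slots 7,3 occupied => index 10.
Insert 512: h=4, slot 4 empty => index 4.
Insert 615: h=7, h2=6, slot 7 occupied => index 2.
Table: [—, —, 615, 716, 512, —, 808, 768, —, 801, 406]

4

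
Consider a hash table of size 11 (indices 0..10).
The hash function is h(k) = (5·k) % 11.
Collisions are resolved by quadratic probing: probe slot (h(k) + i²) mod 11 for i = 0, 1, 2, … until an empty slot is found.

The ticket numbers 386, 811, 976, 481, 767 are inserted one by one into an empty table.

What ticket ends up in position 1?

767

386: h=5 -> slot 5
811: h=7 -> slot 7
976: h=7, probe 7,8 -> slot 8
481: h=7, probe 7,8,0 -> slot 0
767: h=7, probe 7,8,0,5,1 -> slot 1
Table: [481, 767, -, -, -, 386, -, 811, 976, -, -]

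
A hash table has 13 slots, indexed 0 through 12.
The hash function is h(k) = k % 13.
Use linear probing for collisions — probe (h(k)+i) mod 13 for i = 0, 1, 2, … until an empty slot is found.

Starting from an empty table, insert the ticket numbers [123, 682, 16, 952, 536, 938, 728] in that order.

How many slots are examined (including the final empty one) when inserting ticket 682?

123 hashes to 6; slot 6 is free → place at 6.
682 hashes to 6; 6 taken → place at 7.
16 hashes to 3; slot 3 is free → place at 3.
952 hashes to 3; 3 taken → place at 4.
536 hashes to 3; 3,4 taken → place at 5.
938 hashes to 2; slot 2 is free → place at 2.
728 hashes to 0; slot 0 is free → place at 0.
Table: [728, ∅, 938, 16, 952, 536, 123, 682, ∅, ∅, ∅, ∅, ∅]

2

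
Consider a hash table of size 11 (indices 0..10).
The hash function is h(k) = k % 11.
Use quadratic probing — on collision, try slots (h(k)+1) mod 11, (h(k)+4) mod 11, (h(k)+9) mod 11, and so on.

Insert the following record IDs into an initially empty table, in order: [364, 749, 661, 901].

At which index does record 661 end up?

364 hashes to 1; slot 1 is free => place at 1.
749 hashes to 1; 1 taken => place at 2.
661 hashes to 1; 1,2 taken => place at 5.
901 hashes to 10; slot 10 is free => place at 10.
Table: [—, 364, 749, —, —, 661, —, —, —, —, 901]

5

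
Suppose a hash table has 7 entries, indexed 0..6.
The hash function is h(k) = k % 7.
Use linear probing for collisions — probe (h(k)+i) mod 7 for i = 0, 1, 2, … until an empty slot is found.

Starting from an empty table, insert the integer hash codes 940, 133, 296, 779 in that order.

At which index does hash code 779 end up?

4

940: h=2 => slot 2
133: h=0 => slot 0
296: h=2, probe 2,3 => slot 3
779: h=2, probe 2,3,4 => slot 4
Table: [133, ., 940, 296, 779, ., .]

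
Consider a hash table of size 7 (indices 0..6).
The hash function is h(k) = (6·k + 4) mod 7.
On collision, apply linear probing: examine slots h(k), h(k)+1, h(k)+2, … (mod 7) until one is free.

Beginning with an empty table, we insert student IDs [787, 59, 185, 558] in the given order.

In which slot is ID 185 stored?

Insert 787: h=1, slot 1 empty → index 1.
Insert 59: h=1, slot 1 occupied → index 2.
Insert 185: h=1, slots 1,2 occupied → index 3.
Insert 558: h=6, slot 6 empty → index 6.
Table: [., 787, 59, 185, ., ., 558]

3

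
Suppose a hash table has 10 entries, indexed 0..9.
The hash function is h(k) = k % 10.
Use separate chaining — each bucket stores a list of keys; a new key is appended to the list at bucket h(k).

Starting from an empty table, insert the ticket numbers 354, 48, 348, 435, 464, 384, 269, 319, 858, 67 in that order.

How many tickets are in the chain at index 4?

3

354 → bucket 4
48 → bucket 8
348 → bucket 8 (collision)
435 → bucket 5
464 → bucket 4 (collision)
384 → bucket 4 (collision)
269 → bucket 9
319 → bucket 9 (collision)
858 → bucket 8 (collision)
67 → bucket 7
Final buckets:
0: -
1: -
2: -
3: -
4: 354 -> 464 -> 384
5: 435
6: -
7: 67
8: 48 -> 348 -> 858
9: 269 -> 319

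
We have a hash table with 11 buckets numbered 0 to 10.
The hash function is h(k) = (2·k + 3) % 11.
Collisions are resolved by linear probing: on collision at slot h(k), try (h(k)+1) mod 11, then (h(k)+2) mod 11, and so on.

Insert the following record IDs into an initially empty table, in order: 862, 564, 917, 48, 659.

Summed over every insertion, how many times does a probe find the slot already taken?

5

862: h=0 => slot 0
564: h=9 => slot 9
917: h=0, probe 0,1 => slot 1
48: h=0, probe 0,1,2 => slot 2
659: h=1, probe 1,2,3 => slot 3
Table: [862, 917, 48, 659, _, _, _, _, _, 564, _]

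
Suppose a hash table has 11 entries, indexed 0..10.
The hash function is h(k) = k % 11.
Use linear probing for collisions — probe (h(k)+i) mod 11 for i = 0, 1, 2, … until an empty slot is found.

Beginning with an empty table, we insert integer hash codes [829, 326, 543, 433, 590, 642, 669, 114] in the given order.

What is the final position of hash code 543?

5

829 hashes to 4; slot 4 is free => place at 4.
326 hashes to 7; slot 7 is free => place at 7.
543 hashes to 4; 4 taken => place at 5.
433 hashes to 4; 4,5 taken => place at 6.
590 hashes to 7; 7 taken => place at 8.
642 hashes to 4; 4,5,6,7,8 taken => place at 9.
669 hashes to 9; 9 taken => place at 10.
114 hashes to 4; 4,5,6,7,8,9,10 taken => place at 0.
Table: [114, -, -, -, 829, 543, 433, 326, 590, 642, 669]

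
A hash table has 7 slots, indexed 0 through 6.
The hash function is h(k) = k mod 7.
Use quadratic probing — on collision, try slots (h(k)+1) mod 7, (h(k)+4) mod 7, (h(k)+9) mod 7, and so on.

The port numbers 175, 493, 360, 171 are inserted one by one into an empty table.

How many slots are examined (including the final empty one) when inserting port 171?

4

175 hashes to 0; slot 0 is free -> place at 0.
493 hashes to 3; slot 3 is free -> place at 3.
360 hashes to 3; 3 taken -> place at 4.
171 hashes to 3; 3,4,0 taken -> place at 5.
Table: [175, —, —, 493, 360, 171, —]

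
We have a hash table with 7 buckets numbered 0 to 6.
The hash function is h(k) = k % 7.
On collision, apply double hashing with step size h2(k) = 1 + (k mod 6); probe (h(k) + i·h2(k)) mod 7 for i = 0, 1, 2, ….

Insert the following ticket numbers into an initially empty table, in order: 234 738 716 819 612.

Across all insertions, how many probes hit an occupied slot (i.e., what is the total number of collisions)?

3

Insert 234: h=3, slot 3 empty => index 3.
Insert 738: h=3, h2=1, slot 3 occupied => index 4.
Insert 716: h=2, slot 2 empty => index 2.
Insert 819: h=0, slot 0 empty => index 0.
Insert 612: h=3, h2=1, slots 3,4 occupied => index 5.
Table: [819, ., 716, 234, 738, 612, .]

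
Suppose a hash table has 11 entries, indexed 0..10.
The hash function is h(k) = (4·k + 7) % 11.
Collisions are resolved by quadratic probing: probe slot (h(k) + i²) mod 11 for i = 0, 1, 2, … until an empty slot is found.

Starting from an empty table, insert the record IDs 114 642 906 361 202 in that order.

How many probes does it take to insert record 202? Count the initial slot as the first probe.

5

114 hashes to 1; slot 1 is free -> place at 1.
642 hashes to 1; 1 taken -> place at 2.
906 hashes to 1; 1,2 taken -> place at 5.
361 hashes to 10; slot 10 is free -> place at 10.
202 hashes to 1; 1,2,5,10 taken -> place at 6.
Table: [_, 114, 642, _, _, 906, 202, _, _, _, 361]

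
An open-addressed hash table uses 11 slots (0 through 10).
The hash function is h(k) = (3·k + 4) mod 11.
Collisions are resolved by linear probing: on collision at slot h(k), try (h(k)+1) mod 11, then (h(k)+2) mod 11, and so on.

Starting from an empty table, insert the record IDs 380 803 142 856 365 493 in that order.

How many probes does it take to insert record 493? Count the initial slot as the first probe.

5

Insert 380: h=0, slot 0 empty => index 0.
Insert 803: h=4, slot 4 empty => index 4.
Insert 142: h=1, slot 1 empty => index 1.
Insert 856: h=9, slot 9 empty => index 9.
Insert 365: h=10, slot 10 empty => index 10.
Insert 493: h=9, slots 9,10,0,1 occupied => index 2.
Table: [380, 142, 493, ∅, 803, ∅, ∅, ∅, ∅, 856, 365]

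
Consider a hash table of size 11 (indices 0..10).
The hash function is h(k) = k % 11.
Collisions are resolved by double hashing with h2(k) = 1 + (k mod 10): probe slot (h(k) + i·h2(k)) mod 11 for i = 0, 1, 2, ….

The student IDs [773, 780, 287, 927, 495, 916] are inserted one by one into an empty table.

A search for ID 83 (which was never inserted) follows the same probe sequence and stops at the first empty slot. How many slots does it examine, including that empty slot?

4

Insert 773: h=3, slot 3 empty -> index 3.
Insert 780: h=10, slot 10 empty -> index 10.
Insert 287: h=1, slot 1 empty -> index 1.
Insert 927: h=3, h2=8, slot 3 occupied -> index 0.
Insert 495: h=0, h2=6, slot 0 occupied -> index 6.
Insert 916: h=3, h2=7, slots 3,10,6 occupied -> index 2.
Table: [927, 287, 916, 773, ∅, ∅, 495, ∅, ∅, ∅, 780]
Lookup 83: h=6, h2=4, probe 6,10,3,7 → slot 7 empty, not found.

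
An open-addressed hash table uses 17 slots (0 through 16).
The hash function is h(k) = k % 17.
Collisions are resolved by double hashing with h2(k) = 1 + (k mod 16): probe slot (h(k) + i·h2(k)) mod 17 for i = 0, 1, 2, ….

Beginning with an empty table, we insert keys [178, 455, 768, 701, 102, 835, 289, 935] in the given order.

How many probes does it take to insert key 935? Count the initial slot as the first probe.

Insert 178: h=8, slot 8 empty => index 8.
Insert 455: h=13, slot 13 empty => index 13.
Insert 768: h=3, slot 3 empty => index 3.
Insert 701: h=4, slot 4 empty => index 4.
Insert 102: h=0, slot 0 empty => index 0.
Insert 835: h=2, slot 2 empty => index 2.
Insert 289: h=0, h2=2, slots 0,2,4 occupied => index 6.
Insert 935: h=0, h2=8, slots 0,8 occupied => index 16.
Table: [102, ., 835, 768, 701, ., 289, ., 178, ., ., ., ., 455, ., ., 935]

3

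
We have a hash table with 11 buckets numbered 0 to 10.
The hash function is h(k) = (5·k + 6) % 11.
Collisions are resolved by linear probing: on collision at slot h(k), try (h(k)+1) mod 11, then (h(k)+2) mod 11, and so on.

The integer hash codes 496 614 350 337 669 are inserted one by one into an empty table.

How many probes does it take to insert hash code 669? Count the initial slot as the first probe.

4

496 hashes to 0; slot 0 is free → place at 0.
614 hashes to 7; slot 7 is free → place at 7.
350 hashes to 7; 7 taken → place at 8.
337 hashes to 8; 8 taken → place at 9.
669 hashes to 7; 7,8,9 taken → place at 10.
Table: [496, _, _, _, _, _, _, 614, 350, 337, 669]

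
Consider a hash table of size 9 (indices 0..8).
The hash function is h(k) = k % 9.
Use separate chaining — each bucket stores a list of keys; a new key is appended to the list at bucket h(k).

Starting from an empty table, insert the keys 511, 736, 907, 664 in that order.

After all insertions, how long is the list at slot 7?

4

Insert 511: h=7, bucket 7 empty -> new chain.
Insert 736: h=7, bucket 7 nonempty -> append to chain.
Insert 907: h=7, bucket 7 nonempty -> append to chain.
Insert 664: h=7, bucket 7 nonempty -> append to chain.
Final buckets:
0: ∅
1: ∅
2: ∅
3: ∅
4: ∅
5: ∅
6: ∅
7: 511 -> 736 -> 907 -> 664
8: ∅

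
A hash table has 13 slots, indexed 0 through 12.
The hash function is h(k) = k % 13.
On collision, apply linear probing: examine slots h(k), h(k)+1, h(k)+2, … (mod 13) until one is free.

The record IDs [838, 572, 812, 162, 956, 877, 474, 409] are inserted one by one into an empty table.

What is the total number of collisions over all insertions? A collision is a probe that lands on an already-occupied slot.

838: h=6 => slot 6
572: h=0 => slot 0
812: h=6, probe 6,7 => slot 7
162: h=6, probe 6,7,8 => slot 8
956: h=7, probe 7,8,9 => slot 9
877: h=6, probe 6,7,8,9,10 => slot 10
474: h=6, probe 6,7,8,9,10,11 => slot 11
409: h=6, probe 6,7,8,9,10,11,12 => slot 12
Table: [572, -, -, -, -, -, 838, 812, 162, 956, 877, 474, 409]

20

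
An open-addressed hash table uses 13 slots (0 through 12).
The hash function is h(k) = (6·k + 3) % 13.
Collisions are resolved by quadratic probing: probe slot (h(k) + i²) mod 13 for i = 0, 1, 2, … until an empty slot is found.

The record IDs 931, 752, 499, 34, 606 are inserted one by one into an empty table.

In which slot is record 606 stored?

3

931 hashes to 12; slot 12 is free → place at 12.
752 hashes to 4; slot 4 is free → place at 4.
499 hashes to 7; slot 7 is free → place at 7.
34 hashes to 12; 12 taken → place at 0.
606 hashes to 12; 12,0 taken → place at 3.
Table: [34, ∅, ∅, 606, 752, ∅, ∅, 499, ∅, ∅, ∅, ∅, 931]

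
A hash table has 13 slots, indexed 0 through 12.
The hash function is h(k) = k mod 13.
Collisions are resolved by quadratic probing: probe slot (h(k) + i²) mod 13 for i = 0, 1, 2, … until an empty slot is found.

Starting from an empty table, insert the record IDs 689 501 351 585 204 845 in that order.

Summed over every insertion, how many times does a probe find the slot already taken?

7

689: h=0 => slot 0
501: h=7 => slot 7
351: h=0, probe 0,1 => slot 1
585: h=0, probe 0,1,4 => slot 4
204: h=9 => slot 9
845: h=0, probe 0,1,4,9,3 => slot 3
Table: [689, 351, ∅, 845, 585, ∅, ∅, 501, ∅, 204, ∅, ∅, ∅]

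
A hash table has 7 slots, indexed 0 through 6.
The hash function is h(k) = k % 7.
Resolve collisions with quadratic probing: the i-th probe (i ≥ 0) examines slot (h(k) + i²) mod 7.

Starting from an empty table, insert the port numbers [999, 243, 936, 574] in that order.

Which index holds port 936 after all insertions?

999 hashes to 5; slot 5 is free -> place at 5.
243 hashes to 5; 5 taken -> place at 6.
936 hashes to 5; 5,6 taken -> place at 2.
574 hashes to 0; slot 0 is free -> place at 0.
Table: [574, -, 936, -, -, 999, 243]

2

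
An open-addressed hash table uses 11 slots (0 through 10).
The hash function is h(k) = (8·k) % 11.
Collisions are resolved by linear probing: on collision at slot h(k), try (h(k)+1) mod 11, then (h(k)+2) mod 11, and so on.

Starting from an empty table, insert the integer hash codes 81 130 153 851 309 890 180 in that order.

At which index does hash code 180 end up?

Insert 81: h=10, slot 10 empty => index 10.
Insert 130: h=6, slot 6 empty => index 6.
Insert 153: h=3, slot 3 empty => index 3.
Insert 851: h=10, slot 10 occupied => index 0.
Insert 309: h=8, slot 8 empty => index 8.
Insert 890: h=3, slot 3 occupied => index 4.
Insert 180: h=10, slots 10,0 occupied => index 1.
Table: [851, 180, _, 153, 890, _, 130, _, 309, _, 81]

1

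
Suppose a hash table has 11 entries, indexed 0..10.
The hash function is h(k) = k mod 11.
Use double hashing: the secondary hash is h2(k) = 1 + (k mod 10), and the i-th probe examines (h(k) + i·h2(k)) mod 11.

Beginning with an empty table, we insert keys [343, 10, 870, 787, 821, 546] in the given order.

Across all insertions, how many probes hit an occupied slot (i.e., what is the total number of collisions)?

343 hashes to 2; slot 2 is free => place at 2.
10 hashes to 10; slot 10 is free => place at 10.
870 hashes to 1; slot 1 is free => place at 1.
787 hashes to 6; slot 6 is free => place at 6.
821 hashes to 7; slot 7 is free => place at 7.
546 hashes to 7, h2=7; 7 taken => place at 3.
Table: [-, 870, 343, 546, -, -, 787, 821, -, -, 10]

1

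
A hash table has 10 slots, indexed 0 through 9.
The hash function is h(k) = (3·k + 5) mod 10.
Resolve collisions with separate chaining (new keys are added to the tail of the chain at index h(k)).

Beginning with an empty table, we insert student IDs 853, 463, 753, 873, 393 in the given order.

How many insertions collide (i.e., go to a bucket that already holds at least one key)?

4

Insert 853: h=4, bucket 4 empty -> new chain.
Insert 463: h=4, bucket 4 nonempty -> append to chain.
Insert 753: h=4, bucket 4 nonempty -> append to chain.
Insert 873: h=4, bucket 4 nonempty -> append to chain.
Insert 393: h=4, bucket 4 nonempty -> append to chain.
Final buckets:
0: ∅
1: ∅
2: ∅
3: ∅
4: 853 -> 463 -> 753 -> 873 -> 393
5: ∅
6: ∅
7: ∅
8: ∅
9: ∅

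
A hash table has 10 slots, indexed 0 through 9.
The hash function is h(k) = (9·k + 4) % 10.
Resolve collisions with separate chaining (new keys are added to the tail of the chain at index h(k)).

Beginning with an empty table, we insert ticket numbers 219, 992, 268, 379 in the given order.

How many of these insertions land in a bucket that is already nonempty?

1

Insert 219: h=5, bucket 5 empty -> new chain.
Insert 992: h=2, bucket 2 empty -> new chain.
Insert 268: h=6, bucket 6 empty -> new chain.
Insert 379: h=5, bucket 5 nonempty -> append to chain.
Final buckets:
0: -
1: -
2: 992
3: -
4: -
5: 219 -> 379
6: 268
7: -
8: -
9: -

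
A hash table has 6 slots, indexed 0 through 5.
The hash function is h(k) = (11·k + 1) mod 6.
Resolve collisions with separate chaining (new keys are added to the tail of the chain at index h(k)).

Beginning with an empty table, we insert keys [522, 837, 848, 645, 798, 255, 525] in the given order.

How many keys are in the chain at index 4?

522 -> bucket 1
837 -> bucket 4
848 -> bucket 5
645 -> bucket 4 (collision)
798 -> bucket 1 (collision)
255 -> bucket 4 (collision)
525 -> bucket 4 (collision)
Final buckets:
0: ∅
1: 522 -> 798
2: ∅
3: ∅
4: 837 -> 645 -> 255 -> 525
5: 848

4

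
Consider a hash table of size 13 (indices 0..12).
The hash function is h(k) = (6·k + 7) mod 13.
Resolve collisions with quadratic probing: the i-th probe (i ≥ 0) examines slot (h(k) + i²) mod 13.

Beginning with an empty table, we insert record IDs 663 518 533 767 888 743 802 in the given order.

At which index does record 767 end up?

663 hashes to 7; slot 7 is free → place at 7.
518 hashes to 8; slot 8 is free → place at 8.
533 hashes to 7; 7,8 taken → place at 11.
767 hashes to 7; 7,8,11 taken → place at 3.
888 hashes to 5; slot 5 is free → place at 5.
743 hashes to 6; slot 6 is free → place at 6.
802 hashes to 9; slot 9 is free → place at 9.
Table: [., ., ., 767, ., 888, 743, 663, 518, 802, ., 533, .]

3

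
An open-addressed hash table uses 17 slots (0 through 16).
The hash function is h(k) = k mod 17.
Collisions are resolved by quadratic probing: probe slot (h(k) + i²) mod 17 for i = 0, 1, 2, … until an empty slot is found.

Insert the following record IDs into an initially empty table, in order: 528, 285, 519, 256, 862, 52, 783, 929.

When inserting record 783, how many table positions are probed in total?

4

528: h=1 -> slot 1
285: h=13 -> slot 13
519: h=9 -> slot 9
256: h=1, probe 1,2 -> slot 2
862: h=12 -> slot 12
52: h=1, probe 1,2,5 -> slot 5
783: h=1, probe 1,2,5,10 -> slot 10
929: h=11 -> slot 11
Table: [., 528, 256, ., ., 52, ., ., ., 519, 783, 929, 862, 285, ., ., .]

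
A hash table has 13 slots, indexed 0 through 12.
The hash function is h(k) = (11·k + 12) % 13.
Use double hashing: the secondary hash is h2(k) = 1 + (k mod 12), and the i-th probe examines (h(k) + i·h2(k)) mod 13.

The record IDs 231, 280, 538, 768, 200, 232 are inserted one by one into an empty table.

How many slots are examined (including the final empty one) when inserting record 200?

231 hashes to 5; slot 5 is free → place at 5.
280 hashes to 11; slot 11 is free → place at 11.
538 hashes to 2; slot 2 is free → place at 2.
768 hashes to 10; slot 10 is free → place at 10.
200 hashes to 2, h2=9; 2,11 taken → place at 7.
232 hashes to 3; slot 3 is free → place at 3.
Table: [., ., 538, 232, ., 231, ., 200, ., ., 768, 280, .]

3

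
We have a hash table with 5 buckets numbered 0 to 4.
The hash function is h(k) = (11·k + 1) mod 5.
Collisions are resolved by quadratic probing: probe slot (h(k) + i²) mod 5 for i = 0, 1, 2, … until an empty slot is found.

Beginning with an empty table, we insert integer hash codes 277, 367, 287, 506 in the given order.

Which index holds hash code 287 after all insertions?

2

277 hashes to 3; slot 3 is free => place at 3.
367 hashes to 3; 3 taken => place at 4.
287 hashes to 3; 3,4 taken => place at 2.
506 hashes to 2; 2,3 taken => place at 1.
Table: [_, 506, 287, 277, 367]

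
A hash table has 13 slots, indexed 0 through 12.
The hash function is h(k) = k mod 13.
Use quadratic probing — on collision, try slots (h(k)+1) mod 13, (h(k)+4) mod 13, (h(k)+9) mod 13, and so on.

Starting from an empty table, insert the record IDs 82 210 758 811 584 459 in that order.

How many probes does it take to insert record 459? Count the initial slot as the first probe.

Insert 82: h=4, slot 4 empty → index 4.
Insert 210: h=2, slot 2 empty → index 2.
Insert 758: h=4, slot 4 occupied → index 5.
Insert 811: h=5, slot 5 occupied → index 6.
Insert 584: h=12, slot 12 empty → index 12.
Insert 459: h=4, slots 4,5 occupied → index 8.
Table: [—, —, 210, —, 82, 758, 811, —, 459, —, —, —, 584]

3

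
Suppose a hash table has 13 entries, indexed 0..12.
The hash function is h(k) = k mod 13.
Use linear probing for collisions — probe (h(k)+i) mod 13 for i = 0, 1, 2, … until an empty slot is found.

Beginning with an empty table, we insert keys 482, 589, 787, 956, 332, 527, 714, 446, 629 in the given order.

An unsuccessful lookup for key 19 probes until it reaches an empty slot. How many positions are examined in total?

482 hashes to 1; slot 1 is free → place at 1.
589 hashes to 4; slot 4 is free → place at 4.
787 hashes to 7; slot 7 is free → place at 7.
956 hashes to 7; 7 taken → place at 8.
332 hashes to 7; 7,8 taken → place at 9.
527 hashes to 7; 7,8,9 taken → place at 10.
714 hashes to 12; slot 12 is free → place at 12.
446 hashes to 4; 4 taken → place at 5.
629 hashes to 5; 5 taken → place at 6.
Table: [., 482, ., ., 589, 446, 629, 787, 956, 332, 527, ., 714]
Lookup 19: h=6, probe 6,7,8,9,10,11 → slot 11 empty, not found.

6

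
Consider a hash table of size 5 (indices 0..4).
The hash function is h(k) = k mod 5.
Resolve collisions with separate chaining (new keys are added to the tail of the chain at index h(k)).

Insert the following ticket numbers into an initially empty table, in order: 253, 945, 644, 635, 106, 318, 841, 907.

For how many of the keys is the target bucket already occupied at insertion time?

253 -> bucket 3
945 -> bucket 0
644 -> bucket 4
635 -> bucket 0 (collision)
106 -> bucket 1
318 -> bucket 3 (collision)
841 -> bucket 1 (collision)
907 -> bucket 2
Final buckets:
0: 945 -> 635
1: 106 -> 841
2: 907
3: 253 -> 318
4: 644

3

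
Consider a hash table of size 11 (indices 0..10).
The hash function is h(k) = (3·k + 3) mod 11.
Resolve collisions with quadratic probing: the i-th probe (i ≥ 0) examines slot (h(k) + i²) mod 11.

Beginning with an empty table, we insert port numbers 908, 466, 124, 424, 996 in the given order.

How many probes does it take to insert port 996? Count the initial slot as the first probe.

908 hashes to 10; slot 10 is free -> place at 10.
466 hashes to 4; slot 4 is free -> place at 4.
124 hashes to 1; slot 1 is free -> place at 1.
424 hashes to 10; 10 taken -> place at 0.
996 hashes to 10; 10,0 taken -> place at 3.
Table: [424, 124, ∅, 996, 466, ∅, ∅, ∅, ∅, ∅, 908]

3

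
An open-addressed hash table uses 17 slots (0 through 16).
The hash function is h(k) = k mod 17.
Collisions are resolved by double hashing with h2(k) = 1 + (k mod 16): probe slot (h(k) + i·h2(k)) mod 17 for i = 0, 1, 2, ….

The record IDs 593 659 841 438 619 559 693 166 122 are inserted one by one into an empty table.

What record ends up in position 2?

593: h=15 => slot 15
659: h=13 => slot 13
841: h=8 => slot 8
438: h=13, h2=7, probe 13,3 => slot 3
619: h=7 => slot 7
559: h=15, h2=16, probe 15,14 => slot 14
693: h=13, h2=6, probe 13,2 => slot 2
166: h=13, h2=7, probe 13,3,10 => slot 10
122: h=3, h2=11, probe 3,14,8,2,13,7,1 => slot 1
Table: [∅, 122, 693, 438, ∅, ∅, ∅, 619, 841, ∅, 166, ∅, ∅, 659, 559, 593, ∅]

693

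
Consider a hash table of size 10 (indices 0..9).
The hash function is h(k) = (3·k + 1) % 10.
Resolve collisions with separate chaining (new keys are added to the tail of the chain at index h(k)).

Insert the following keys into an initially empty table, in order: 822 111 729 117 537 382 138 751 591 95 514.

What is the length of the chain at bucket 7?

2

822 -> bucket 7
111 -> bucket 4
729 -> bucket 8
117 -> bucket 2
537 -> bucket 2 (collision)
382 -> bucket 7 (collision)
138 -> bucket 5
751 -> bucket 4 (collision)
591 -> bucket 4 (collision)
95 -> bucket 6
514 -> bucket 3
Final buckets:
0: _
1: _
2: 117 -> 537
3: 514
4: 111 -> 751 -> 591
5: 138
6: 95
7: 822 -> 382
8: 729
9: _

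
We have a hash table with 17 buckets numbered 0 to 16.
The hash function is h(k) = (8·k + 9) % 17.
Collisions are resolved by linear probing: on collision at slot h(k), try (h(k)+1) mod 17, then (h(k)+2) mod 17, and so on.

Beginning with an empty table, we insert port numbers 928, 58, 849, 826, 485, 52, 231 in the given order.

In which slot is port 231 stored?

Insert 928: h=4, slot 4 empty → index 4.
Insert 58: h=14, slot 14 empty → index 14.
Insert 849: h=1, slot 1 empty → index 1.
Insert 826: h=4, slot 4 occupied → index 5.
Insert 485: h=13, slot 13 empty → index 13.
Insert 52: h=0, slot 0 empty → index 0.
Insert 231: h=4, slots 4,5 occupied → index 6.
Table: [52, 849, ∅, ∅, 928, 826, 231, ∅, ∅, ∅, ∅, ∅, ∅, 485, 58, ∅, ∅]

6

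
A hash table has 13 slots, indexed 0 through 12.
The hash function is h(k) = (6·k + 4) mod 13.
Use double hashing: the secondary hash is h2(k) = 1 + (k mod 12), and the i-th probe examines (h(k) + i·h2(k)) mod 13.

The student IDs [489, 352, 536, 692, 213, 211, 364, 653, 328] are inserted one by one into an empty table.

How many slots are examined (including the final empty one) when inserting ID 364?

3

489 hashes to 0; slot 0 is free → place at 0.
352 hashes to 10; slot 10 is free → place at 10.
536 hashes to 9; slot 9 is free → place at 9.
692 hashes to 9, h2=9; 9 taken → place at 5.
213 hashes to 8; slot 8 is free → place at 8.
211 hashes to 9, h2=8; 9 taken → place at 4.
364 hashes to 4, h2=5; 4,9 taken → place at 1.
653 hashes to 9, h2=6; 9 taken → place at 2.
328 hashes to 9, h2=5; 9,1 taken → place at 6.
Table: [489, 364, 653, _, 211, 692, 328, _, 213, 536, 352, _, _]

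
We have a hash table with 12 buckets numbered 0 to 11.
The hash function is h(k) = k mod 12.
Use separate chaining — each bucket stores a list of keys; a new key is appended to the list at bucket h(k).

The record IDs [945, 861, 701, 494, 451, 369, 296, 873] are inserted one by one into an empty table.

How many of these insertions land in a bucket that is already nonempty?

3

Insert 945: h=9, bucket 9 empty -> new chain.
Insert 861: h=9, bucket 9 nonempty -> append to chain.
Insert 701: h=5, bucket 5 empty -> new chain.
Insert 494: h=2, bucket 2 empty -> new chain.
Insert 451: h=7, bucket 7 empty -> new chain.
Insert 369: h=9, bucket 9 nonempty -> append to chain.
Insert 296: h=8, bucket 8 empty -> new chain.
Insert 873: h=9, bucket 9 nonempty -> append to chain.
Final buckets:
0: —
1: —
2: 494
3: —
4: —
5: 701
6: —
7: 451
8: 296
9: 945 -> 861 -> 369 -> 873
10: —
11: —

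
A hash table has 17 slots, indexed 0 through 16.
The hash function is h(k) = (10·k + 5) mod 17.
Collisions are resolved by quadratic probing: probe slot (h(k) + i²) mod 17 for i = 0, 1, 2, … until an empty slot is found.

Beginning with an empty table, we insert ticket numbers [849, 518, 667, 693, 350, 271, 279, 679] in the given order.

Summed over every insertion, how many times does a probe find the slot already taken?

Insert 849: h=12, slot 12 empty -> index 12.
Insert 518: h=0, slot 0 empty -> index 0.
Insert 667: h=11, slot 11 empty -> index 11.
Insert 693: h=16, slot 16 empty -> index 16.
Insert 350: h=3, slot 3 empty -> index 3.
Insert 271: h=12, slot 12 occupied -> index 13.
Insert 279: h=7, slot 7 empty -> index 7.
Insert 679: h=12, slots 12,13,16 occupied -> index 4.
Table: [518, _, _, 350, 679, _, _, 279, _, _, _, 667, 849, 271, _, _, 693]

4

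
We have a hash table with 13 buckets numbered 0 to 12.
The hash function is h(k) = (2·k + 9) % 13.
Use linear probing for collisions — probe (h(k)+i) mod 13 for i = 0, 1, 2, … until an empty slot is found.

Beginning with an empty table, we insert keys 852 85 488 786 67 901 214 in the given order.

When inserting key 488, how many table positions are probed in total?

852: h=10 => slot 10
85: h=10, probe 10,11 => slot 11
488: h=10, probe 10,11,12 => slot 12
786: h=8 => slot 8
67: h=0 => slot 0
901: h=4 => slot 4
214: h=8, probe 8,9 => slot 9
Table: [67, -, -, -, 901, -, -, -, 786, 214, 852, 85, 488]

3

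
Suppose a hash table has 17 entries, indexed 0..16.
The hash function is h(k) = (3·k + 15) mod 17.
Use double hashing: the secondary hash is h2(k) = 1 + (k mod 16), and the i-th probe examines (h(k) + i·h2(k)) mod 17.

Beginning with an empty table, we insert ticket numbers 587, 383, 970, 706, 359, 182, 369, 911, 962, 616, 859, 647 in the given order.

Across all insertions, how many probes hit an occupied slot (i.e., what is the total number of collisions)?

587: h=8 → slot 8
383: h=8, h2=16, probe 8,7 → slot 7
970: h=1 → slot 1
706: h=8, h2=3, probe 8,11 → slot 11
359: h=4 → slot 4
182: h=0 → slot 0
369: h=0, h2=2, probe 0,2 → slot 2
911: h=11, h2=16, probe 11,10 → slot 10
962: h=11, h2=3, probe 11,14 → slot 14
616: h=10, h2=9, probe 10,2,11,3 → slot 3
859: h=8, h2=12, probe 8,3,15 → slot 15
647: h=1, h2=8, probe 1,9 → slot 9
Table: [182, 970, 369, 616, 359, —, —, 383, 587, 647, 911, 706, —, —, 962, 859, —]

11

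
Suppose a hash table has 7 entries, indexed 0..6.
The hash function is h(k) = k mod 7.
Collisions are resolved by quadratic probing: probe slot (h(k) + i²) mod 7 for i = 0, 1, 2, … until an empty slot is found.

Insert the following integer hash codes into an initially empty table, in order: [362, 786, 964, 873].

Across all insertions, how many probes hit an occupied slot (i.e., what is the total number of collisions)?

4

362 hashes to 5; slot 5 is free → place at 5.
786 hashes to 2; slot 2 is free → place at 2.
964 hashes to 5; 5 taken → place at 6.
873 hashes to 5; 5,6,2 taken → place at 0.
Table: [873, _, 786, _, _, 362, 964]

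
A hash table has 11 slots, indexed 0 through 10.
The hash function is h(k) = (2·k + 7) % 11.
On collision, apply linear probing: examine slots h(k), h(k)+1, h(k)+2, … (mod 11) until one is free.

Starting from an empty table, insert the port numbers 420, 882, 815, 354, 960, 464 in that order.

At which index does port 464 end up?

4

420: h=0 → slot 0
882: h=0, probe 0,1 → slot 1
815: h=9 → slot 9
354: h=0, probe 0,1,2 → slot 2
960: h=2, probe 2,3 → slot 3
464: h=0, probe 0,1,2,3,4 → slot 4
Table: [420, 882, 354, 960, 464, ∅, ∅, ∅, ∅, 815, ∅]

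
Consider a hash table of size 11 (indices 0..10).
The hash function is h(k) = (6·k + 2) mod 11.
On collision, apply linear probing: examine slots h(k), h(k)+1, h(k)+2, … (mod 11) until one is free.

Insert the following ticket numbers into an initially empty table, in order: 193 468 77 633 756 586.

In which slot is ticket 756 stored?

Insert 193: h=5, slot 5 empty => index 5.
Insert 468: h=5, slot 5 occupied => index 6.
Insert 77: h=2, slot 2 empty => index 2.
Insert 633: h=5, slots 5,6 occupied => index 7.
Insert 756: h=6, slots 6,7 occupied => index 8.
Insert 586: h=9, slot 9 empty => index 9.
Table: [_, _, 77, _, _, 193, 468, 633, 756, 586, _]

8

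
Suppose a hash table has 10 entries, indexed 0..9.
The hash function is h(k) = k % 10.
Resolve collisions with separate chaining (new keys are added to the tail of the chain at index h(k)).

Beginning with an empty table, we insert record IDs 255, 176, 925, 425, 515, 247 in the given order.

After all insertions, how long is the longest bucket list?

Insert 255: h=5, bucket 5 empty -> new chain.
Insert 176: h=6, bucket 6 empty -> new chain.
Insert 925: h=5, bucket 5 nonempty -> append to chain.
Insert 425: h=5, bucket 5 nonempty -> append to chain.
Insert 515: h=5, bucket 5 nonempty -> append to chain.
Insert 247: h=7, bucket 7 empty -> new chain.
Final buckets:
0: -
1: -
2: -
3: -
4: -
5: 255 -> 925 -> 425 -> 515
6: 176
7: 247
8: -
9: -

4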